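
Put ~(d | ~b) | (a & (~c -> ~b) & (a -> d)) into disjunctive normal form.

(~d & b) | (a & c & d) | (a & ~b & d)

~(d | ~b) | (a & (~c -> ~b) & (a -> d))
⇔ ~(d | ~b) | (a & (~~c | ~b) & (a -> d))   (eliminate ->)
⇔ ~(d | ~b) | (a & (~~c | ~b) & (~a | d))   (eliminate ->)
⇔ (~d & ~~b) | (a & (~~c | ~b) & (~a | d))   (De Morgan)
⇔ (~d & b) | (a & (~~c | ~b) & (~a | d))   (double negation)
⇔ (~d & b) | (a & (c | ~b) & (~a | d))   (double negation)
⇔ (~d & b) | (a & c & ~a) | (a & c & d) | (a & ~b & ~a) | (a & ~b & d)   (distribute & over |)
⇔ (~d & b) | (a & c & d) | (a & ~b & d)   (simplify)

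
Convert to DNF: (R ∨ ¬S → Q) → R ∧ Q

(R ∨ ¬S → Q) → R ∧ Q
⇔ ¬(R ∨ ¬S → Q) ∨ R ∧ Q   [eliminate →]
⇔ ¬(¬(R ∨ ¬S) ∨ Q) ∨ R ∧ Q   [eliminate →]
⇔ ¬¬(R ∨ ¬S) ∧ ¬Q ∨ R ∧ Q   [De Morgan]
⇔ (R ∨ ¬S) ∧ ¬Q ∨ R ∧ Q   [double negation]
⇔ R ∧ ¬Q ∨ ¬S ∧ ¬Q ∨ R ∧ Q   [distribute ∧ over ∨]

R ∧ ¬Q ∨ ¬S ∧ ¬Q ∨ R ∧ Q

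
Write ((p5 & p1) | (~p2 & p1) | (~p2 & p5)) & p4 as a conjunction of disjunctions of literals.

((p5 & p1) | (~p2 & p1) | (~p2 & p5)) & p4
≡ (p5 | ~p2 | ~p2) & (p5 | ~p2 | p5) & (p5 | p1 | ~p2) & (p5 | p1 | p5) & (p1 | ~p2 | ~p2) & (p1 | ~p2 | p5) & (p1 | p1 | ~p2) & (p1 | p1 | p5) & p4   [distribute | over &]
≡ (p5 | ~p2) & (p5 | p1) & (p1 | ~p2) & p4   [simplify]

(p5 | ~p2) & (p5 | p1) & (p1 | ~p2) & p4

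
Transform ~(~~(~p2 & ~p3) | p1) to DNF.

~(~~(~p2 & ~p3) | p1)
⇔ ~~~(~p2 & ~p3) & ~p1   (De Morgan)
⇔ ~(~p2 & ~p3) & ~p1   (double negation)
⇔ (~~p2 | ~~p3) & ~p1   (De Morgan)
⇔ (p2 | ~~p3) & ~p1   (double negation)
⇔ (p2 | p3) & ~p1   (double negation)
⇔ (p2 & ~p1) | (p3 & ~p1)   (distribute & over |)

(p2 & ~p1) | (p3 & ~p1)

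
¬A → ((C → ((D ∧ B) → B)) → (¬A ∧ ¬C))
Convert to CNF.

¬A → ((C → ((D ∧ B) → B)) → (¬A ∧ ¬C))
≡ ¬¬A ∨ ((C → ((D ∧ B) → B)) → (¬A ∧ ¬C))   [eliminate →]
≡ ¬¬A ∨ ¬(C → ((D ∧ B) → B)) ∨ (¬A ∧ ¬C)   [eliminate →]
≡ ¬¬A ∨ ¬(¬C ∨ ((D ∧ B) → B)) ∨ (¬A ∧ ¬C)   [eliminate →]
≡ ¬¬A ∨ ¬(¬C ∨ ¬(D ∧ B) ∨ B) ∨ (¬A ∧ ¬C)   [eliminate →]
≡ A ∨ ¬(¬C ∨ ¬(D ∧ B) ∨ B) ∨ (¬A ∧ ¬C)   [double negation]
≡ A ∨ (¬¬C ∧ ¬¬(D ∧ B) ∧ ¬B) ∨ (¬A ∧ ¬C)   [De Morgan]
≡ A ∨ (C ∧ ¬¬(D ∧ B) ∧ ¬B) ∨ (¬A ∧ ¬C)   [double negation]
≡ A ∨ (C ∧ D ∧ B ∧ ¬B) ∨ (¬A ∧ ¬C)   [double negation]
≡ (A ∨ C ∨ ¬A) ∧ (A ∨ C ∨ ¬C) ∧ (A ∨ D ∨ ¬A) ∧ (A ∨ D ∨ ¬C) ∧ (A ∨ B ∨ ¬A) ∧ (A ∨ B ∨ ¬C) ∧ (A ∨ ¬B ∨ ¬A) ∧ (A ∨ ¬B ∨ ¬C)   [distribute ∨ over ∧]
≡ (A ∨ D ∨ ¬C) ∧ (A ∨ B ∨ ¬C) ∧ (A ∨ ¬B ∨ ¬C)   [simplify]

(A ∨ D ∨ ¬C) ∧ (A ∨ B ∨ ¬C) ∧ (A ∨ ¬B ∨ ¬C)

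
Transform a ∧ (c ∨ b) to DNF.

a ∧ c ∨ a ∧ b

a ∧ (c ∨ b)
⇔ a ∧ c ∨ a ∧ b   [distribute ∧ over ∨]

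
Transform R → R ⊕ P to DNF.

¬R ∨ R ∧ ¬P

R → R ⊕ P
≡ ¬R ∨ (R ⊕ P)   (eliminate →)
≡ ¬R ∨ R ∧ ¬P ∨ ¬R ∧ P   (expand ⊕)
≡ ¬R ∨ R ∧ ¬P   (simplify)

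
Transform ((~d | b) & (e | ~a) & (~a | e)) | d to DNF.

(~d & e) | (~d & ~a) | (b & e) | (b & ~a) | d

((~d | b) & (e | ~a) & (~a | e)) | d
⇔ (~d & e & ~a) | (~d & e & e) | (~d & ~a & ~a) | (~d & ~a & e) | (b & e & ~a) | (b & e & e) | (b & ~a & ~a) | (b & ~a & e) | d   [distribute & over |]
⇔ (~d & e) | (~d & ~a) | (b & e) | (b & ~a) | d   [simplify]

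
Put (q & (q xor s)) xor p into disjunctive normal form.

(q & (q xor s)) xor p
= (q & (q xor s) & ~p) | (~(q & (q xor s)) & p)
= (q & ((q & ~s) | (~q & s)) & ~p) | (~(q & (q xor s)) & p)
= (q & ((q & ~s) | (~q & s)) & ~p) | (~(q & ((q & ~s) | (~q & s))) & p)
= (q & ((q & ~s) | (~q & s)) & ~p) | ((~q | ~((q & ~s) | (~q & s))) & p)
= (q & ((q & ~s) | (~q & s)) & ~p) | ((~q | (~(q & ~s) & ~(~q & s))) & p)
= (q & ((q & ~s) | (~q & s)) & ~p) | ((~q | ((~q | ~~s) & ~(~q & s))) & p)
= (q & ((q & ~s) | (~q & s)) & ~p) | ((~q | ((~q | s) & ~(~q & s))) & p)
= (q & ((q & ~s) | (~q & s)) & ~p) | ((~q | ((~q | s) & (~~q | ~s))) & p)
= (q & ((q & ~s) | (~q & s)) & ~p) | ((~q | ((~q | s) & (q | ~s))) & p)
= (q & q & ~s & ~p) | (q & ~q & s & ~p) | (~q & p) | (~q & q & p) | (~q & ~s & p) | (s & q & p) | (s & ~s & p)
= (q & ~s & ~p) | (~q & p) | (s & q & p)

(q & ~s & ~p) | (~q & p) | (s & q & p)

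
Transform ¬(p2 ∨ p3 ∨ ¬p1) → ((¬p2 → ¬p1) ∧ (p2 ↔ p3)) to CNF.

p2 ∨ p3 ∨ ¬p1

¬(p2 ∨ p3 ∨ ¬p1) → ((¬p2 → ¬p1) ∧ (p2 ↔ p3))
≡ ¬¬(p2 ∨ p3 ∨ ¬p1) ∨ ((¬p2 → ¬p1) ∧ (p2 ↔ p3))   (eliminate →)
≡ ¬¬(p2 ∨ p3 ∨ ¬p1) ∨ ((¬¬p2 ∨ ¬p1) ∧ (p2 ↔ p3))   (eliminate →)
≡ ¬¬(p2 ∨ p3 ∨ ¬p1) ∨ ((¬¬p2 ∨ ¬p1) ∧ (p2 → p3) ∧ (p3 → p2))   (eliminate ↔)
≡ ¬¬(p2 ∨ p3 ∨ ¬p1) ∨ ((¬¬p2 ∨ ¬p1) ∧ (¬p2 ∨ p3) ∧ (p3 → p2))   (eliminate →)
≡ ¬¬(p2 ∨ p3 ∨ ¬p1) ∨ ((¬¬p2 ∨ ¬p1) ∧ (¬p2 ∨ p3) ∧ (¬p3 ∨ p2))   (eliminate →)
≡ p2 ∨ p3 ∨ ¬p1 ∨ ((¬¬p2 ∨ ¬p1) ∧ (¬p2 ∨ p3) ∧ (¬p3 ∨ p2))   (double negation)
≡ p2 ∨ p3 ∨ ¬p1 ∨ ((p2 ∨ ¬p1) ∧ (¬p2 ∨ p3) ∧ (¬p3 ∨ p2))   (double negation)
≡ (p2 ∨ p3 ∨ ¬p1 ∨ p2 ∨ ¬p1) ∧ (p2 ∨ p3 ∨ ¬p1 ∨ ¬p2 ∨ p3) ∧ (p2 ∨ p3 ∨ ¬p1 ∨ ¬p3 ∨ p2)   (distribute ∨ over ∧)
≡ p2 ∨ p3 ∨ ¬p1   (simplify)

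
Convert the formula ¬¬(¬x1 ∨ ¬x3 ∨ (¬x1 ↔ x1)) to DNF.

¬¬(¬x1 ∨ ¬x3 ∨ (¬x1 ↔ x1))
≡ ¬¬(¬x1 ∨ ¬x3 ∨ ((¬x1 → x1) ∧ (x1 → ¬x1)))   [eliminate ↔]
≡ ¬¬(¬x1 ∨ ¬x3 ∨ ((¬¬x1 ∨ x1) ∧ (x1 → ¬x1)))   [eliminate →]
≡ ¬¬(¬x1 ∨ ¬x3 ∨ ((¬¬x1 ∨ x1) ∧ (¬x1 ∨ ¬x1)))   [eliminate →]
≡ ¬x1 ∨ ¬x3 ∨ ((¬¬x1 ∨ x1) ∧ (¬x1 ∨ ¬x1))   [double negation]
≡ ¬x1 ∨ ¬x3 ∨ ((x1 ∨ x1) ∧ (¬x1 ∨ ¬x1))   [double negation]
≡ ¬x1 ∨ ¬x3 ∨ (x1 ∧ ¬x1) ∨ (x1 ∧ ¬x1) ∨ (x1 ∧ ¬x1) ∨ (x1 ∧ ¬x1)   [distribute ∧ over ∨]
≡ ¬x1 ∨ ¬x3   [simplify]

¬x1 ∨ ¬x3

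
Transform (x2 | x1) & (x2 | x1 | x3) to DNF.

(x2 | x1) & (x2 | x1 | x3)
= (x2 & x2) | (x2 & x1) | (x2 & x3) | (x1 & x2) | (x1 & x1) | (x1 & x3)   (distribute & over |)
= x2 | x1   (simplify)

x2 | x1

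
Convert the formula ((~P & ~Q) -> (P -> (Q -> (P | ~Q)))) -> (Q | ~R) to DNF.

Q | ~R

((~P & ~Q) -> (P -> (Q -> (P | ~Q)))) -> (Q | ~R)
≡ ~((~P & ~Q) -> (P -> (Q -> (P | ~Q)))) | Q | ~R   [eliminate ->]
≡ ~(~(~P & ~Q) | (P -> (Q -> (P | ~Q)))) | Q | ~R   [eliminate ->]
≡ ~(~(~P & ~Q) | ~P | (Q -> (P | ~Q))) | Q | ~R   [eliminate ->]
≡ ~(~(~P & ~Q) | ~P | ~Q | P | ~Q) | Q | ~R   [eliminate ->]
≡ (~~(~P & ~Q) & ~~P & ~~Q & ~P & ~~Q) | Q | ~R   [De Morgan]
≡ (~P & ~Q & ~~P & ~~Q & ~P & ~~Q) | Q | ~R   [double negation]
≡ (~P & ~Q & P & ~~Q & ~P & ~~Q) | Q | ~R   [double negation]
≡ (~P & ~Q & P & Q & ~P & ~~Q) | Q | ~R   [double negation]
≡ (~P & ~Q & P & Q & ~P & Q) | Q | ~R   [double negation]
≡ Q | ~R   [simplify]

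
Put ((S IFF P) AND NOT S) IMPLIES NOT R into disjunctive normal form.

(P AND NOT S) OR S OR NOT R

((S IFF P) AND NOT S) IMPLIES NOT R
≡ NOT ((S IFF P) AND NOT S) OR NOT R   [eliminate IMPLIES]
≡ NOT ((S IMPLIES P) AND (P IMPLIES S) AND NOT S) OR NOT R   [eliminate IFF]
≡ NOT ((NOT S OR P) AND (P IMPLIES S) AND NOT S) OR NOT R   [eliminate IMPLIES]
≡ NOT ((NOT S OR P) AND (NOT P OR S) AND NOT S) OR NOT R   [eliminate IMPLIES]
≡ NOT (NOT S OR P) OR NOT (NOT P OR S) OR NOT NOT S OR NOT R   [De Morgan]
≡ (NOT NOT S AND NOT P) OR NOT (NOT P OR S) OR NOT NOT S OR NOT R   [De Morgan]
≡ (S AND NOT P) OR NOT (NOT P OR S) OR NOT NOT S OR NOT R   [double negation]
≡ (S AND NOT P) OR (NOT NOT P AND NOT S) OR NOT NOT S OR NOT R   [De Morgan]
≡ (S AND NOT P) OR (P AND NOT S) OR NOT NOT S OR NOT R   [double negation]
≡ (S AND NOT P) OR (P AND NOT S) OR S OR NOT R   [double negation]
≡ (P AND NOT S) OR S OR NOT R   [simplify]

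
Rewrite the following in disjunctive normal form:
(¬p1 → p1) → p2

(¬p1 → p1) → p2
= ¬(¬p1 → p1) ∨ p2   — eliminate →
= ¬(¬¬p1 ∨ p1) ∨ p2   — eliminate →
= (¬¬¬p1 ∧ ¬p1) ∨ p2   — De Morgan
= (¬p1 ∧ ¬p1) ∨ p2   — double negation
= ¬p1 ∨ p2   — simplify

¬p1 ∨ p2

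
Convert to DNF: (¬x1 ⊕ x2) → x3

(x1 ∧ ¬x2) ∨ (x2 ∧ ¬x1) ∨ x3

(¬x1 ⊕ x2) → x3
⇔ ¬(¬x1 ⊕ x2) ∨ x3   [eliminate →]
⇔ ¬((¬x1 ∧ ¬x2) ∨ (¬¬x1 ∧ x2)) ∨ x3   [expand ⊕]
⇔ (¬(¬x1 ∧ ¬x2) ∧ ¬(¬¬x1 ∧ x2)) ∨ x3   [De Morgan]
⇔ ((¬¬x1 ∨ ¬¬x2) ∧ ¬(¬¬x1 ∧ x2)) ∨ x3   [De Morgan]
⇔ ((x1 ∨ ¬¬x2) ∧ ¬(¬¬x1 ∧ x2)) ∨ x3   [double negation]
⇔ ((x1 ∨ x2) ∧ ¬(¬¬x1 ∧ x2)) ∨ x3   [double negation]
⇔ ((x1 ∨ x2) ∧ (¬¬¬x1 ∨ ¬x2)) ∨ x3   [De Morgan]
⇔ ((x1 ∨ x2) ∧ (¬x1 ∨ ¬x2)) ∨ x3   [double negation]
⇔ (x1 ∧ ¬x1) ∨ (x1 ∧ ¬x2) ∨ (x2 ∧ ¬x1) ∨ (x2 ∧ ¬x2) ∨ x3   [distribute ∧ over ∨]
⇔ (x1 ∧ ¬x2) ∨ (x2 ∧ ¬x1) ∨ x3   [simplify]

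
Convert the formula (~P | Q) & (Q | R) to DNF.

(~P & R) | Q

(~P | Q) & (Q | R)
≡ (~P & Q) | (~P & R) | (Q & Q) | (Q & R)   — distribute & over |
≡ (~P & R) | Q   — simplify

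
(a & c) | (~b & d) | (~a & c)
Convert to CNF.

(a & c) | (~b & d) | (~a & c)
≡ (a | ~b | ~a) & (a | ~b | c) & (a | d | ~a) & (a | d | c) & (c | ~b | ~a) & (c | ~b | c) & (c | d | ~a) & (c | d | c)   [distribute | over &]
≡ (c | ~b) & (c | d)   [simplify]

(c | ~b) & (c | d)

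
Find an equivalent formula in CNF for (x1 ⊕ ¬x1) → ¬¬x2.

(x1 ⊕ ¬x1) → ¬¬x2
⇔ ¬(x1 ⊕ ¬x1) ∨ ¬¬x2   [eliminate →]
⇔ ¬((x1 ∨ ¬x1) ∧ ¬(x1 ∧ ¬x1)) ∨ ¬¬x2   [expand ⊕]
⇔ ¬(x1 ∨ ¬x1) ∨ ¬¬(x1 ∧ ¬x1) ∨ ¬¬x2   [De Morgan]
⇔ (¬x1 ∧ ¬¬x1) ∨ ¬¬(x1 ∧ ¬x1) ∨ ¬¬x2   [De Morgan]
⇔ (¬x1 ∧ x1) ∨ ¬¬(x1 ∧ ¬x1) ∨ ¬¬x2   [double negation]
⇔ (¬x1 ∧ x1) ∨ (x1 ∧ ¬x1) ∨ ¬¬x2   [double negation]
⇔ (¬x1 ∧ x1) ∨ (x1 ∧ ¬x1) ∨ x2   [double negation]
⇔ (¬x1 ∨ x1 ∨ x2) ∧ (¬x1 ∨ ¬x1 ∨ x2) ∧ (x1 ∨ x1 ∨ x2) ∧ (x1 ∨ ¬x1 ∨ x2)   [distribute ∨ over ∧]
⇔ (¬x1 ∨ x2) ∧ (x1 ∨ x2)   [simplify]

(¬x1 ∨ x2) ∧ (x1 ∨ x2)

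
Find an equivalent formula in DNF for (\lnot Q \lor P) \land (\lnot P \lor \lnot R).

(\lnot Q \lor P) \land (\lnot P \lor \lnot R)
⇔ (\lnot Q \land \lnot P) \lor (\lnot Q \land \lnot R) \lor (P \land \lnot P) \lor (P \land \lnot R)   [distribute \land over \lor]
⇔ (\lnot Q \land \lnot P) \lor (\lnot Q \land \lnot R) \lor (P \land \lnot R)   [simplify]

(\lnot Q \land \lnot P) \lor (\lnot Q \land \lnot R) \lor (P \land \lnot R)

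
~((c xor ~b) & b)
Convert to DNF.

(~c & b) | ~b

~((c xor ~b) & b)
≡ ~(((c & ~~b) | (~c & ~b)) & b)   [expand xor]
≡ ~((c & ~~b) | (~c & ~b)) | ~b   [De Morgan]
≡ (~(c & ~~b) & ~(~c & ~b)) | ~b   [De Morgan]
≡ ((~c | ~~~b) & ~(~c & ~b)) | ~b   [De Morgan]
≡ ((~c | ~b) & ~(~c & ~b)) | ~b   [double negation]
≡ ((~c | ~b) & (~~c | ~~b)) | ~b   [De Morgan]
≡ ((~c | ~b) & (c | ~~b)) | ~b   [double negation]
≡ ((~c | ~b) & (c | b)) | ~b   [double negation]
≡ (~c & c) | (~c & b) | (~b & c) | (~b & b) | ~b   [distribute & over |]
≡ (~c & b) | ~b   [simplify]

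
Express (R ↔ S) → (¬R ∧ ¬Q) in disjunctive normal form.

(R ∧ ¬S) ∨ (S ∧ ¬R) ∨ (¬R ∧ ¬Q)

(R ↔ S) → (¬R ∧ ¬Q)
≡ ¬(R ↔ S) ∨ (¬R ∧ ¬Q)
≡ ¬((R → S) ∧ (S → R)) ∨ (¬R ∧ ¬Q)
≡ ¬((¬R ∨ S) ∧ (S → R)) ∨ (¬R ∧ ¬Q)
≡ ¬((¬R ∨ S) ∧ (¬S ∨ R)) ∨ (¬R ∧ ¬Q)
≡ ¬(¬R ∨ S) ∨ ¬(¬S ∨ R) ∨ (¬R ∧ ¬Q)
≡ (¬¬R ∧ ¬S) ∨ ¬(¬S ∨ R) ∨ (¬R ∧ ¬Q)
≡ (R ∧ ¬S) ∨ ¬(¬S ∨ R) ∨ (¬R ∧ ¬Q)
≡ (R ∧ ¬S) ∨ (¬¬S ∧ ¬R) ∨ (¬R ∧ ¬Q)
≡ (R ∧ ¬S) ∨ (S ∧ ¬R) ∨ (¬R ∧ ¬Q)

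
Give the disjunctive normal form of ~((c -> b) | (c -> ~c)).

c & ~b

~((c -> b) | (c -> ~c))
≡ ~(~c | b | (c -> ~c))   [eliminate ->]
≡ ~(~c | b | ~c | ~c)   [eliminate ->]
≡ ~~c & ~b & ~~c & ~~c   [De Morgan]
≡ c & ~b & ~~c & ~~c   [double negation]
≡ c & ~b & c & ~~c   [double negation]
≡ c & ~b & c & c   [double negation]
≡ c & ~b   [simplify]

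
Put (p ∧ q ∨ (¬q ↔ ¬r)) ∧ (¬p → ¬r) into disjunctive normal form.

(p ∧ q ∨ (¬q ↔ ¬r)) ∧ (¬p → ¬r)
≡ (p ∧ q ∨ (¬q → ¬r) ∧ (¬r → ¬q)) ∧ (¬p → ¬r)   [eliminate ↔]
≡ (p ∧ q ∨ (¬¬q ∨ ¬r) ∧ (¬r → ¬q)) ∧ (¬p → ¬r)   [eliminate →]
≡ (p ∧ q ∨ (¬¬q ∨ ¬r) ∧ (¬¬r ∨ ¬q)) ∧ (¬p → ¬r)   [eliminate →]
≡ (p ∧ q ∨ (¬¬q ∨ ¬r) ∧ (¬¬r ∨ ¬q)) ∧ (¬¬p ∨ ¬r)   [eliminate →]
≡ (p ∧ q ∨ (q ∨ ¬r) ∧ (¬¬r ∨ ¬q)) ∧ (¬¬p ∨ ¬r)   [double negation]
≡ (p ∧ q ∨ (q ∨ ¬r) ∧ (r ∨ ¬q)) ∧ (¬¬p ∨ ¬r)   [double negation]
≡ (p ∧ q ∨ (q ∨ ¬r) ∧ (r ∨ ¬q)) ∧ (p ∨ ¬r)   [double negation]
≡ p ∧ q ∧ p ∨ p ∧ q ∧ ¬r ∨ q ∧ r ∧ p ∨ q ∧ r ∧ ¬r ∨ q ∧ ¬q ∧ p ∨ q ∧ ¬q ∧ ¬r ∨ ¬r ∧ r ∧ p ∨ ¬r ∧ r ∧ ¬r ∨ ¬r ∧ ¬q ∧ p ∨ ¬r ∧ ¬q ∧ ¬r   [distribute ∧ over ∨]
≡ p ∧ q ∨ ¬r ∧ ¬q   [simplify]

p ∧ q ∨ ¬r ∧ ¬q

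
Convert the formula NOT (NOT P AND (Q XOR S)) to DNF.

NOT (NOT P AND (Q XOR S))
≡ NOT (NOT P AND ((Q AND NOT S) OR (NOT Q AND S)))   (expand XOR)
≡ NOT NOT P OR NOT ((Q AND NOT S) OR (NOT Q AND S))   (De Morgan)
≡ P OR NOT ((Q AND NOT S) OR (NOT Q AND S))   (double negation)
≡ P OR (NOT (Q AND NOT S) AND NOT (NOT Q AND S))   (De Morgan)
≡ P OR ((NOT Q OR NOT NOT S) AND NOT (NOT Q AND S))   (De Morgan)
≡ P OR ((NOT Q OR S) AND NOT (NOT Q AND S))   (double negation)
≡ P OR ((NOT Q OR S) AND (NOT NOT Q OR NOT S))   (De Morgan)
≡ P OR ((NOT Q OR S) AND (Q OR NOT S))   (double negation)
≡ P OR (NOT Q AND Q) OR (NOT Q AND NOT S) OR (S AND Q) OR (S AND NOT S)   (distribute AND over OR)
≡ P OR (NOT Q AND NOT S) OR (S AND Q)   (simplify)

P OR (NOT Q AND NOT S) OR (S AND Q)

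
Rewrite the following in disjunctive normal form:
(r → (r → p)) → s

(r → (r → p)) → s
⇔ ¬(r → (r → p)) ∨ s   [eliminate →]
⇔ ¬(¬r ∨ (r → p)) ∨ s   [eliminate →]
⇔ ¬(¬r ∨ ¬r ∨ p) ∨ s   [eliminate →]
⇔ (¬¬r ∧ ¬¬r ∧ ¬p) ∨ s   [De Morgan]
⇔ (r ∧ ¬¬r ∧ ¬p) ∨ s   [double negation]
⇔ (r ∧ r ∧ ¬p) ∨ s   [double negation]
⇔ (r ∧ ¬p) ∨ s   [simplify]

(r ∧ ¬p) ∨ s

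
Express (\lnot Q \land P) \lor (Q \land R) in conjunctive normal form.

(\lnot Q \land P) \lor (Q \land R)
≡ (\lnot Q \lor Q) \land (\lnot Q \lor R) \land (P \lor Q) \land (P \lor R)   [distribute \lor over \land]
≡ (\lnot Q \lor R) \land (P \lor Q) \land (P \lor R)   [simplify]

(\lnot Q \lor R) \land (P \lor Q) \land (P \lor R)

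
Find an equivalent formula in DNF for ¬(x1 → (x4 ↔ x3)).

(x1 ∧ x4 ∧ ¬x3) ∨ (x1 ∧ x3 ∧ ¬x4)

¬(x1 → (x4 ↔ x3))
≡ ¬(¬x1 ∨ (x4 ↔ x3))   [eliminate →]
≡ ¬(¬x1 ∨ ((x4 → x3) ∧ (x3 → x4)))   [eliminate ↔]
≡ ¬(¬x1 ∨ ((¬x4 ∨ x3) ∧ (x3 → x4)))   [eliminate →]
≡ ¬(¬x1 ∨ ((¬x4 ∨ x3) ∧ (¬x3 ∨ x4)))   [eliminate →]
≡ ¬¬x1 ∧ ¬((¬x4 ∨ x3) ∧ (¬x3 ∨ x4))   [De Morgan]
≡ x1 ∧ ¬((¬x4 ∨ x3) ∧ (¬x3 ∨ x4))   [double negation]
≡ x1 ∧ (¬(¬x4 ∨ x3) ∨ ¬(¬x3 ∨ x4))   [De Morgan]
≡ x1 ∧ ((¬¬x4 ∧ ¬x3) ∨ ¬(¬x3 ∨ x4))   [De Morgan]
≡ x1 ∧ ((x4 ∧ ¬x3) ∨ ¬(¬x3 ∨ x4))   [double negation]
≡ x1 ∧ ((x4 ∧ ¬x3) ∨ (¬¬x3 ∧ ¬x4))   [De Morgan]
≡ x1 ∧ ((x4 ∧ ¬x3) ∨ (x3 ∧ ¬x4))   [double negation]
≡ (x1 ∧ x4 ∧ ¬x3) ∨ (x1 ∧ x3 ∧ ¬x4)   [distribute ∧ over ∨]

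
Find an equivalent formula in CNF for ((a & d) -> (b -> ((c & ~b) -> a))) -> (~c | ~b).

((a & d) -> (b -> ((c & ~b) -> a))) -> (~c | ~b)
≡ ~((a & d) -> (b -> ((c & ~b) -> a))) | ~c | ~b   [eliminate ->]
≡ ~(~(a & d) | (b -> ((c & ~b) -> a))) | ~c | ~b   [eliminate ->]
≡ ~(~(a & d) | ~b | ((c & ~b) -> a)) | ~c | ~b   [eliminate ->]
≡ ~(~(a & d) | ~b | ~(c & ~b) | a) | ~c | ~b   [eliminate ->]
≡ (~~(a & d) & ~~b & ~~(c & ~b) & ~a) | ~c | ~b   [De Morgan]
≡ (a & d & ~~b & ~~(c & ~b) & ~a) | ~c | ~b   [double negation]
≡ (a & d & b & ~~(c & ~b) & ~a) | ~c | ~b   [double negation]
≡ (a & d & b & c & ~b & ~a) | ~c | ~b   [double negation]
≡ (a | ~c | ~b) & (d | ~c | ~b) & (b | ~c | ~b) & (c | ~c | ~b) & (~b | ~c | ~b) & (~a | ~c | ~b)   [distribute | over &]
≡ ~b | ~c   [simplify]

~b | ~c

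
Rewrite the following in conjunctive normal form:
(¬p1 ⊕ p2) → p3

(p1 ∨ p2 ∨ p3) ∧ (¬p2 ∨ ¬p1 ∨ p3)

(¬p1 ⊕ p2) → p3
= ¬(¬p1 ⊕ p2) ∨ p3
= ¬((¬p1 ∨ p2) ∧ ¬(¬p1 ∧ p2)) ∨ p3
= ¬(¬p1 ∨ p2) ∨ ¬¬(¬p1 ∧ p2) ∨ p3
= (¬¬p1 ∧ ¬p2) ∨ ¬¬(¬p1 ∧ p2) ∨ p3
= (p1 ∧ ¬p2) ∨ ¬¬(¬p1 ∧ p2) ∨ p3
= (p1 ∧ ¬p2) ∨ (¬p1 ∧ p2) ∨ p3
= (p1 ∨ ¬p1 ∨ p3) ∧ (p1 ∨ p2 ∨ p3) ∧ (¬p2 ∨ ¬p1 ∨ p3) ∧ (¬p2 ∨ p2 ∨ p3)
= (p1 ∨ p2 ∨ p3) ∧ (¬p2 ∨ ¬p1 ∨ p3)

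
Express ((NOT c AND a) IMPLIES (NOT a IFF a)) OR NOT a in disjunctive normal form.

((NOT c AND a) IMPLIES (NOT a IFF a)) OR NOT a
= NOT (NOT c AND a) OR (NOT a IFF a) OR NOT a   — eliminate IMPLIES
= NOT (NOT c AND a) OR ((NOT a IMPLIES a) AND (a IMPLIES NOT a)) OR NOT a   — eliminate IFF
= NOT (NOT c AND a) OR ((NOT NOT a OR a) AND (a IMPLIES NOT a)) OR NOT a   — eliminate IMPLIES
= NOT (NOT c AND a) OR ((NOT NOT a OR a) AND (NOT a OR NOT a)) OR NOT a   — eliminate IMPLIES
= NOT NOT c OR NOT a OR ((NOT NOT a OR a) AND (NOT a OR NOT a)) OR NOT a   — De Morgan
= c OR NOT a OR ((NOT NOT a OR a) AND (NOT a OR NOT a)) OR NOT a   — double negation
= c OR NOT a OR ((a OR a) AND (NOT a OR NOT a)) OR NOT a   — double negation
= c OR NOT a OR (a AND NOT a) OR (a AND NOT a) OR (a AND NOT a) OR (a AND NOT a) OR NOT a   — distribute AND over OR
= c OR NOT a   — simplify

c OR NOT a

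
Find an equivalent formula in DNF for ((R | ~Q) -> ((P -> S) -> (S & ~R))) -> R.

(~Q & ~P & ~S) | R

((R | ~Q) -> ((P -> S) -> (S & ~R))) -> R
≡ ~((R | ~Q) -> ((P -> S) -> (S & ~R))) | R   [eliminate ->]
≡ ~(~(R | ~Q) | ((P -> S) -> (S & ~R))) | R   [eliminate ->]
≡ ~(~(R | ~Q) | ~(P -> S) | (S & ~R)) | R   [eliminate ->]
≡ ~(~(R | ~Q) | ~(~P | S) | (S & ~R)) | R   [eliminate ->]
≡ (~~(R | ~Q) & ~~(~P | S) & ~(S & ~R)) | R   [De Morgan]
≡ ((R | ~Q) & ~~(~P | S) & ~(S & ~R)) | R   [double negation]
≡ ((R | ~Q) & (~P | S) & ~(S & ~R)) | R   [double negation]
≡ ((R | ~Q) & (~P | S) & (~S | ~~R)) | R   [De Morgan]
≡ ((R | ~Q) & (~P | S) & (~S | R)) | R   [double negation]
≡ (R & ~P & ~S) | (R & ~P & R) | (R & S & ~S) | (R & S & R) | (~Q & ~P & ~S) | (~Q & ~P & R) | (~Q & S & ~S) | (~Q & S & R) | R   [distribute & over |]
≡ (~Q & ~P & ~S) | R   [simplify]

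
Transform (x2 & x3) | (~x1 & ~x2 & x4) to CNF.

(x2 & x3) | (~x1 & ~x2 & x4)
≡ (x2 | ~x1) & (x2 | ~x2) & (x2 | x4) & (x3 | ~x1) & (x3 | ~x2) & (x3 | x4)   (distribute | over &)
≡ (x2 | ~x1) & (x2 | x4) & (x3 | ~x1) & (x3 | ~x2) & (x3 | x4)   (simplify)

(x2 | ~x1) & (x2 | x4) & (x3 | ~x1) & (x3 | ~x2) & (x3 | x4)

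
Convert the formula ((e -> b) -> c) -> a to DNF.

((e -> b) -> c) -> a
≡ ~((e -> b) -> c) | a   (eliminate ->)
≡ ~(~(e -> b) | c) | a   (eliminate ->)
≡ ~(~(~e | b) | c) | a   (eliminate ->)
≡ (~~(~e | b) & ~c) | a   (De Morgan)
≡ ((~e | b) & ~c) | a   (double negation)
≡ (~e & ~c) | (b & ~c) | a   (distribute & over |)

(~e & ~c) | (b & ~c) | a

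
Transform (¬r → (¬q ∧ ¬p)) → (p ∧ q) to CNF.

(¬r → (¬q ∧ ¬p)) → (p ∧ q)
≡ ¬(¬r → (¬q ∧ ¬p)) ∨ (p ∧ q)
≡ ¬(¬¬r ∨ (¬q ∧ ¬p)) ∨ (p ∧ q)
≡ (¬¬¬r ∧ ¬(¬q ∧ ¬p)) ∨ (p ∧ q)
≡ (¬r ∧ ¬(¬q ∧ ¬p)) ∨ (p ∧ q)
≡ (¬r ∧ (¬¬q ∨ ¬¬p)) ∨ (p ∧ q)
≡ (¬r ∧ (q ∨ ¬¬p)) ∨ (p ∧ q)
≡ (¬r ∧ (q ∨ p)) ∨ (p ∧ q)
≡ (¬r ∨ p) ∧ (¬r ∨ q) ∧ (q ∨ p ∨ p) ∧ (q ∨ p ∨ q)
≡ (¬r ∨ p) ∧ (¬r ∨ q) ∧ (q ∨ p)

(¬r ∨ p) ∧ (¬r ∨ q) ∧ (q ∨ p)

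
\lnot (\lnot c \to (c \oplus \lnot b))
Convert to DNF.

\lnot (\lnot c \to (c \oplus \lnot b))
⇔ \lnot (\lnot \lnot c \lor (c \oplus \lnot b))   — eliminate \to
⇔ \lnot (\lnot \lnot c \lor (c \land \lnot \lnot b) \lor (\lnot c \land \lnot b))   — expand \oplus
⇔ \lnot \lnot \lnot c \land \lnot (c \land \lnot \lnot b) \land \lnot (\lnot c \land \lnot b)   — De Morgan
⇔ \lnot c \land \lnot (c \land \lnot \lnot b) \land \lnot (\lnot c \land \lnot b)   — double negation
⇔ \lnot c \land (\lnot c \lor \lnot \lnot \lnot b) \land \lnot (\lnot c \land \lnot b)   — De Morgan
⇔ \lnot c \land (\lnot c \lor \lnot b) \land \lnot (\lnot c \land \lnot b)   — double negation
⇔ \lnot c \land (\lnot c \lor \lnot b) \land (\lnot \lnot c \lor \lnot \lnot b)   — De Morgan
⇔ \lnot c \land (\lnot c \lor \lnot b) \land (c \lor \lnot \lnot b)   — double negation
⇔ \lnot c \land (\lnot c \lor \lnot b) \land (c \lor b)   — double negation
⇔ (\lnot c \land \lnot c \land c) \lor (\lnot c \land \lnot c \land b) \lor (\lnot c \land \lnot b \land c) \lor (\lnot c \land \lnot b \land b)   — distribute \land over \lor
⇔ \lnot c \land b   — simplify

\lnot c \land b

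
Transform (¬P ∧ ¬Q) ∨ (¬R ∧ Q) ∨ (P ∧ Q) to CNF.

(¬P ∨ Q) ∧ (¬Q ∨ ¬R ∨ P)

(¬P ∧ ¬Q) ∨ (¬R ∧ Q) ∨ (P ∧ Q)
≡ (¬P ∨ ¬R ∨ P) ∧ (¬P ∨ ¬R ∨ Q) ∧ (¬P ∨ Q ∨ P) ∧ (¬P ∨ Q ∨ Q) ∧ (¬Q ∨ ¬R ∨ P) ∧ (¬Q ∨ ¬R ∨ Q) ∧ (¬Q ∨ Q ∨ P) ∧ (¬Q ∨ Q ∨ Q)   — distribute ∨ over ∧
≡ (¬P ∨ Q) ∧ (¬Q ∨ ¬R ∨ P)   — simplify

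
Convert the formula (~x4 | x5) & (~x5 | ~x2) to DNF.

(~x4 & ~x5) | (~x4 & ~x2) | (x5 & ~x2)

(~x4 | x5) & (~x5 | ~x2)
≡ (~x4 & ~x5) | (~x4 & ~x2) | (x5 & ~x5) | (x5 & ~x2)   (distribute & over |)
≡ (~x4 & ~x5) | (~x4 & ~x2) | (x5 & ~x2)   (simplify)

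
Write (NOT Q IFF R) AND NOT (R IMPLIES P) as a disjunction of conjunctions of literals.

R AND NOT Q AND NOT P

(NOT Q IFF R) AND NOT (R IMPLIES P)
= (NOT Q IMPLIES R) AND (R IMPLIES NOT Q) AND NOT (R IMPLIES P)
= (NOT NOT Q OR R) AND (R IMPLIES NOT Q) AND NOT (R IMPLIES P)
= (NOT NOT Q OR R) AND (NOT R OR NOT Q) AND NOT (R IMPLIES P)
= (NOT NOT Q OR R) AND (NOT R OR NOT Q) AND NOT (NOT R OR P)
= (Q OR R) AND (NOT R OR NOT Q) AND NOT (NOT R OR P)
= (Q OR R) AND (NOT R OR NOT Q) AND NOT NOT R AND NOT P
= (Q OR R) AND (NOT R OR NOT Q) AND R AND NOT P
= (Q AND NOT R AND R AND NOT P) OR (Q AND NOT Q AND R AND NOT P) OR (R AND NOT R AND R AND NOT P) OR (R AND NOT Q AND R AND NOT P)
= R AND NOT Q AND NOT P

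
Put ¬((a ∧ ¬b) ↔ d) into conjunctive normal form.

(a ∨ d) ∧ (¬b ∨ d) ∧ (¬d ∨ ¬a ∨ b)

¬((a ∧ ¬b) ↔ d)
≡ ¬(((a ∧ ¬b) → d) ∧ (d → (a ∧ ¬b)))   [eliminate ↔]
≡ ¬((¬(a ∧ ¬b) ∨ d) ∧ (d → (a ∧ ¬b)))   [eliminate →]
≡ ¬((¬(a ∧ ¬b) ∨ d) ∧ (¬d ∨ (a ∧ ¬b)))   [eliminate →]
≡ ¬(¬(a ∧ ¬b) ∨ d) ∨ ¬(¬d ∨ (a ∧ ¬b))   [De Morgan]
≡ (¬¬(a ∧ ¬b) ∧ ¬d) ∨ ¬(¬d ∨ (a ∧ ¬b))   [De Morgan]
≡ (a ∧ ¬b ∧ ¬d) ∨ ¬(¬d ∨ (a ∧ ¬b))   [double negation]
≡ (a ∧ ¬b ∧ ¬d) ∨ (¬¬d ∧ ¬(a ∧ ¬b))   [De Morgan]
≡ (a ∧ ¬b ∧ ¬d) ∨ (d ∧ ¬(a ∧ ¬b))   [double negation]
≡ (a ∧ ¬b ∧ ¬d) ∨ (d ∧ (¬a ∨ ¬¬b))   [De Morgan]
≡ (a ∧ ¬b ∧ ¬d) ∨ (d ∧ (¬a ∨ b))   [double negation]
≡ (a ∨ d) ∧ (a ∨ ¬a ∨ b) ∧ (¬b ∨ d) ∧ (¬b ∨ ¬a ∨ b) ∧ (¬d ∨ d) ∧ (¬d ∨ ¬a ∨ b)   [distribute ∨ over ∧]
≡ (a ∨ d) ∧ (¬b ∨ d) ∧ (¬d ∨ ¬a ∨ b)   [simplify]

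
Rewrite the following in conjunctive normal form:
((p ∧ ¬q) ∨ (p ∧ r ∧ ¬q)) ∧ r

p ∧ ¬q ∧ r

((p ∧ ¬q) ∨ (p ∧ r ∧ ¬q)) ∧ r
= (p ∨ p) ∧ (p ∨ r) ∧ (p ∨ ¬q) ∧ (¬q ∨ p) ∧ (¬q ∨ r) ∧ (¬q ∨ ¬q) ∧ r   [distribute ∨ over ∧]
= p ∧ ¬q ∧ r   [simplify]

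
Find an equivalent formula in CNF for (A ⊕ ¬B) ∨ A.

A ∨ ¬B

(A ⊕ ¬B) ∨ A
≡ ((A ∨ ¬B) ∧ ¬(A ∧ ¬B)) ∨ A   [expand ⊕]
≡ ((A ∨ ¬B) ∧ (¬A ∨ ¬¬B)) ∨ A   [De Morgan]
≡ ((A ∨ ¬B) ∧ (¬A ∨ B)) ∨ A   [double negation]
≡ (A ∨ ¬B ∨ A) ∧ (¬A ∨ B ∨ A)   [distribute ∨ over ∧]
≡ A ∨ ¬B   [simplify]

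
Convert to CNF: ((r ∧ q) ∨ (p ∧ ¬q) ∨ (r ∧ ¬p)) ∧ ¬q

(r ∨ p) ∧ ¬q

((r ∧ q) ∨ (p ∧ ¬q) ∨ (r ∧ ¬p)) ∧ ¬q
⇔ (r ∨ p ∨ r) ∧ (r ∨ p ∨ ¬p) ∧ (r ∨ ¬q ∨ r) ∧ (r ∨ ¬q ∨ ¬p) ∧ (q ∨ p ∨ r) ∧ (q ∨ p ∨ ¬p) ∧ (q ∨ ¬q ∨ r) ∧ (q ∨ ¬q ∨ ¬p) ∧ ¬q   — distribute ∨ over ∧
⇔ (r ∨ p) ∧ ¬q   — simplify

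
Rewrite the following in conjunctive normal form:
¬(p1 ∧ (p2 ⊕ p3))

¬(p1 ∧ (p2 ⊕ p3))
≡ ¬(p1 ∧ (p2 ∨ p3) ∧ ¬(p2 ∧ p3))   (expand ⊕)
≡ ¬p1 ∨ ¬(p2 ∨ p3) ∨ ¬¬(p2 ∧ p3)   (De Morgan)
≡ ¬p1 ∨ (¬p2 ∧ ¬p3) ∨ ¬¬(p2 ∧ p3)   (De Morgan)
≡ ¬p1 ∨ (¬p2 ∧ ¬p3) ∨ (p2 ∧ p3)   (double negation)
≡ (¬p1 ∨ ¬p2 ∨ p2) ∧ (¬p1 ∨ ¬p2 ∨ p3) ∧ (¬p1 ∨ ¬p3 ∨ p2) ∧ (¬p1 ∨ ¬p3 ∨ p3)   (distribute ∨ over ∧)
≡ (¬p1 ∨ ¬p2 ∨ p3) ∧ (¬p1 ∨ ¬p3 ∨ p2)   (simplify)

(¬p1 ∨ ¬p2 ∨ p3) ∧ (¬p1 ∨ ¬p3 ∨ p2)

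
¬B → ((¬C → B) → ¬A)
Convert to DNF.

¬B → ((¬C → B) → ¬A)
≡ ¬¬B ∨ ((¬C → B) → ¬A)   [eliminate →]
≡ ¬¬B ∨ ¬(¬C → B) ∨ ¬A   [eliminate →]
≡ ¬¬B ∨ ¬(¬¬C ∨ B) ∨ ¬A   [eliminate →]
≡ B ∨ ¬(¬¬C ∨ B) ∨ ¬A   [double negation]
≡ B ∨ (¬¬¬C ∧ ¬B) ∨ ¬A   [De Morgan]
≡ B ∨ (¬C ∧ ¬B) ∨ ¬A   [double negation]

B ∨ (¬C ∧ ¬B) ∨ ¬A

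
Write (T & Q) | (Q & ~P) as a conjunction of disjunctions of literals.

(T | ~P) & Q

(T & Q) | (Q & ~P)
≡ (T | Q) & (T | ~P) & (Q | Q) & (Q | ~P)   [distribute | over &]
≡ (T | ~P) & Q   [simplify]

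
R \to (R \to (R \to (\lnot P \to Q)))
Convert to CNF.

\lnot R \lor P \lor Q

R \to (R \to (R \to (\lnot P \to Q)))
= \lnot R \lor (R \to (R \to (\lnot P \to Q)))   [eliminate \to]
= \lnot R \lor \lnot R \lor (R \to (\lnot P \to Q))   [eliminate \to]
= \lnot R \lor \lnot R \lor \lnot R \lor (\lnot P \to Q)   [eliminate \to]
= \lnot R \lor \lnot R \lor \lnot R \lor \lnot \lnot P \lor Q   [eliminate \to]
= \lnot R \lor \lnot R \lor \lnot R \lor P \lor Q   [double negation]
= \lnot R \lor P \lor Q   [simplify]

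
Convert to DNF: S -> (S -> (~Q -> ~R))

S -> (S -> (~Q -> ~R))
≡ ~S | (S -> (~Q -> ~R))   [eliminate ->]
≡ ~S | ~S | (~Q -> ~R)   [eliminate ->]
≡ ~S | ~S | ~~Q | ~R   [eliminate ->]
≡ ~S | ~S | Q | ~R   [double negation]
≡ ~S | Q | ~R   [simplify]

~S | Q | ~R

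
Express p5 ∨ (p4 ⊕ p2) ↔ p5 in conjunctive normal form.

p5 ∨ (p4 ⊕ p2) ↔ p5
≡ (p5 ∨ (p4 ⊕ p2) → p5) ∧ (p5 → p5 ∨ (p4 ⊕ p2))   (eliminate ↔)
≡ (¬(p5 ∨ (p4 ⊕ p2)) ∨ p5) ∧ (p5 → p5 ∨ (p4 ⊕ p2))   (eliminate →)
≡ (¬(p5 ∨ (p4 ∨ p2) ∧ ¬(p4 ∧ p2)) ∨ p5) ∧ (p5 → p5 ∨ (p4 ⊕ p2))   (expand ⊕)
≡ (¬(p5 ∨ (p4 ∨ p2) ∧ ¬(p4 ∧ p2)) ∨ p5) ∧ (¬p5 ∨ p5 ∨ (p4 ⊕ p2))   (eliminate →)
≡ (¬(p5 ∨ (p4 ∨ p2) ∧ ¬(p4 ∧ p2)) ∨ p5) ∧ (¬p5 ∨ p5 ∨ (p4 ∨ p2) ∧ ¬(p4 ∧ p2))   (expand ⊕)
≡ (¬p5 ∧ ¬((p4 ∨ p2) ∧ ¬(p4 ∧ p2)) ∨ p5) ∧ (¬p5 ∨ p5 ∨ (p4 ∨ p2) ∧ ¬(p4 ∧ p2))   (De Morgan)
≡ (¬p5 ∧ (¬(p4 ∨ p2) ∨ ¬¬(p4 ∧ p2)) ∨ p5) ∧ (¬p5 ∨ p5 ∨ (p4 ∨ p2) ∧ ¬(p4 ∧ p2))   (De Morgan)
≡ (¬p5 ∧ (¬p4 ∧ ¬p2 ∨ ¬¬(p4 ∧ p2)) ∨ p5) ∧ (¬p5 ∨ p5 ∨ (p4 ∨ p2) ∧ ¬(p4 ∧ p2))   (De Morgan)
≡ (¬p5 ∧ (¬p4 ∧ ¬p2 ∨ p4 ∧ p2) ∨ p5) ∧ (¬p5 ∨ p5 ∨ (p4 ∨ p2) ∧ ¬(p4 ∧ p2))   (double negation)
≡ (¬p5 ∧ (¬p4 ∧ ¬p2 ∨ p4 ∧ p2) ∨ p5) ∧ (¬p5 ∨ p5 ∨ (p4 ∨ p2) ∧ (¬p4 ∨ ¬p2))   (De Morgan)
≡ (¬p5 ∨ p5) ∧ (¬p4 ∨ p4 ∨ p5) ∧ (¬p4 ∨ p2 ∨ p5) ∧ (¬p2 ∨ p4 ∨ p5) ∧ (¬p2 ∨ p2 ∨ p5) ∧ (¬p5 ∨ p5 ∨ p4 ∨ p2) ∧ (¬p5 ∨ p5 ∨ ¬p4 ∨ ¬p2)   (distribute ∨ over ∧)
≡ (¬p4 ∨ p2 ∨ p5) ∧ (¬p2 ∨ p4 ∨ p5)   (simplify)

(¬p4 ∨ p2 ∨ p5) ∧ (¬p2 ∨ p4 ∨ p5)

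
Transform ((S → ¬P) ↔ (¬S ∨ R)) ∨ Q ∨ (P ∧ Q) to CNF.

((S → ¬P) ↔ (¬S ∨ R)) ∨ Q ∨ (P ∧ Q)
= (((S → ¬P) → (¬S ∨ R)) ∧ ((¬S ∨ R) → (S → ¬P))) ∨ Q ∨ (P ∧ Q)
= ((¬(S → ¬P) ∨ ¬S ∨ R) ∧ ((¬S ∨ R) → (S → ¬P))) ∨ Q ∨ (P ∧ Q)
= ((¬(¬S ∨ ¬P) ∨ ¬S ∨ R) ∧ ((¬S ∨ R) → (S → ¬P))) ∨ Q ∨ (P ∧ Q)
= ((¬(¬S ∨ ¬P) ∨ ¬S ∨ R) ∧ (¬(¬S ∨ R) ∨ (S → ¬P))) ∨ Q ∨ (P ∧ Q)
= ((¬(¬S ∨ ¬P) ∨ ¬S ∨ R) ∧ (¬(¬S ∨ R) ∨ ¬S ∨ ¬P)) ∨ Q ∨ (P ∧ Q)
= (((¬¬S ∧ ¬¬P) ∨ ¬S ∨ R) ∧ (¬(¬S ∨ R) ∨ ¬S ∨ ¬P)) ∨ Q ∨ (P ∧ Q)
= (((S ∧ ¬¬P) ∨ ¬S ∨ R) ∧ (¬(¬S ∨ R) ∨ ¬S ∨ ¬P)) ∨ Q ∨ (P ∧ Q)
= (((S ∧ P) ∨ ¬S ∨ R) ∧ (¬(¬S ∨ R) ∨ ¬S ∨ ¬P)) ∨ Q ∨ (P ∧ Q)
= (((S ∧ P) ∨ ¬S ∨ R) ∧ ((¬¬S ∧ ¬R) ∨ ¬S ∨ ¬P)) ∨ Q ∨ (P ∧ Q)
= (((S ∧ P) ∨ ¬S ∨ R) ∧ ((S ∧ ¬R) ∨ ¬S ∨ ¬P)) ∨ Q ∨ (P ∧ Q)
= (S ∨ ¬S ∨ R ∨ Q ∨ P) ∧ (S ∨ ¬S ∨ R ∨ Q ∨ Q) ∧ (P ∨ ¬S ∨ R ∨ Q ∨ P) ∧ (P ∨ ¬S ∨ R ∨ Q ∨ Q) ∧ (S ∨ ¬S ∨ ¬P ∨ Q ∨ P) ∧ (S ∨ ¬S ∨ ¬P ∨ Q ∨ Q) ∧ (¬R ∨ ¬S ∨ ¬P ∨ Q ∨ P) ∧ (¬R ∨ ¬S ∨ ¬P ∨ Q ∨ Q)
= (P ∨ ¬S ∨ R ∨ Q) ∧ (¬R ∨ ¬S ∨ ¬P ∨ Q)

(P ∨ ¬S ∨ R ∨ Q) ∧ (¬R ∨ ¬S ∨ ¬P ∨ Q)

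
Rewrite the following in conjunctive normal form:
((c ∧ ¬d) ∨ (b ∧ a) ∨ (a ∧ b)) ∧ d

(c ∨ b) ∧ (c ∨ a) ∧ (¬d ∨ b) ∧ (¬d ∨ a) ∧ d

((c ∧ ¬d) ∨ (b ∧ a) ∨ (a ∧ b)) ∧ d
≡ (c ∨ b ∨ a) ∧ (c ∨ b ∨ b) ∧ (c ∨ a ∨ a) ∧ (c ∨ a ∨ b) ∧ (¬d ∨ b ∨ a) ∧ (¬d ∨ b ∨ b) ∧ (¬d ∨ a ∨ a) ∧ (¬d ∨ a ∨ b) ∧ d
≡ (c ∨ b) ∧ (c ∨ a) ∧ (¬d ∨ b) ∧ (¬d ∨ a) ∧ d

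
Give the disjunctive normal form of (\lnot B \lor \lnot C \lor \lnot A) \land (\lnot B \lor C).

(\lnot B \lor \lnot C \lor \lnot A) \land (\lnot B \lor C)
= \lnot B \land \lnot B \lor \lnot B \land C \lor \lnot C \land \lnot B \lor \lnot C \land C \lor \lnot A \land \lnot B \lor \lnot A \land C   [distribute \land over \lor]
= \lnot B \lor \lnot A \land C   [simplify]

\lnot B \lor \lnot A \land C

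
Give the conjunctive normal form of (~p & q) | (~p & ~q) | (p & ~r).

(~p & q) | (~p & ~q) | (p & ~r)
= (~p | ~p | p) & (~p | ~p | ~r) & (~p | ~q | p) & (~p | ~q | ~r) & (q | ~p | p) & (q | ~p | ~r) & (q | ~q | p) & (q | ~q | ~r)   (distribute | over &)
= ~p | ~r   (simplify)

~p | ~r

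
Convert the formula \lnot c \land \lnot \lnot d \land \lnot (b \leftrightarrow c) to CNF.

\lnot c \land \lnot \lnot d \land \lnot (b \leftrightarrow c)
≡ \lnot c \land \lnot \lnot d \land \lnot ((b \to c) \land (c \to b))   (eliminate \leftrightarrow)
≡ \lnot c \land \lnot \lnot d \land \lnot ((\lnot b \lor c) \land (c \to b))   (eliminate \to)
≡ \lnot c \land \lnot \lnot d \land \lnot ((\lnot b \lor c) \land (\lnot c \lor b))   (eliminate \to)
≡ \lnot c \land d \land \lnot ((\lnot b \lor c) \land (\lnot c \lor b))   (double negation)
≡ \lnot c \land d \land (\lnot (\lnot b \lor c) \lor \lnot (\lnot c \lor b))   (De Morgan)
≡ \lnot c \land d \land ((\lnot \lnot b \land \lnot c) \lor \lnot (\lnot c \lor b))   (De Morgan)
≡ \lnot c \land d \land ((b \land \lnot c) \lor \lnot (\lnot c \lor b))   (double negation)
≡ \lnot c \land d \land ((b \land \lnot c) \lor (\lnot \lnot c \land \lnot b))   (De Morgan)
≡ \lnot c \land d \land ((b \land \lnot c) \lor (c \land \lnot b))   (double negation)
≡ \lnot c \land d \land (b \lor c) \land (b \lor \lnot b) \land (\lnot c \lor c) \land (\lnot c \lor \lnot b)   (distribute \lor over \land)
≡ \lnot c \land d \land (b \lor c)   (simplify)

\lnot c \land d \land (b \lor c)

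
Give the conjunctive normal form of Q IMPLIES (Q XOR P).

Q IMPLIES (Q XOR P)
= NOT Q OR (Q XOR P)   [eliminate IMPLIES]
= NOT Q OR ((Q OR P) AND NOT (Q AND P))   [expand XOR]
= NOT Q OR ((Q OR P) AND (NOT Q OR NOT P))   [De Morgan]
= (NOT Q OR Q OR P) AND (NOT Q OR NOT Q OR NOT P)   [distribute OR over AND]
= NOT Q OR NOT P   [simplify]

NOT Q OR NOT P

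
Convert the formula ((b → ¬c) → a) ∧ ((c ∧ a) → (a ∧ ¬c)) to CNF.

((b → ¬c) → a) ∧ ((c ∧ a) → (a ∧ ¬c))
≡ (¬(b → ¬c) ∨ a) ∧ ((c ∧ a) → (a ∧ ¬c))   [eliminate →]
≡ (¬(¬b ∨ ¬c) ∨ a) ∧ ((c ∧ a) → (a ∧ ¬c))   [eliminate →]
≡ (¬(¬b ∨ ¬c) ∨ a) ∧ (¬(c ∧ a) ∨ (a ∧ ¬c))   [eliminate →]
≡ ((¬¬b ∧ ¬¬c) ∨ a) ∧ (¬(c ∧ a) ∨ (a ∧ ¬c))   [De Morgan]
≡ ((b ∧ ¬¬c) ∨ a) ∧ (¬(c ∧ a) ∨ (a ∧ ¬c))   [double negation]
≡ ((b ∧ c) ∨ a) ∧ (¬(c ∧ a) ∨ (a ∧ ¬c))   [double negation]
≡ ((b ∧ c) ∨ a) ∧ (¬c ∨ ¬a ∨ (a ∧ ¬c))   [De Morgan]
≡ (b ∨ a) ∧ (c ∨ a) ∧ (¬c ∨ ¬a ∨ a) ∧ (¬c ∨ ¬a ∨ ¬c)   [distribute ∨ over ∧]
≡ (b ∨ a) ∧ (c ∨ a) ∧ (¬c ∨ ¬a)   [simplify]

(b ∨ a) ∧ (c ∨ a) ∧ (¬c ∨ ¬a)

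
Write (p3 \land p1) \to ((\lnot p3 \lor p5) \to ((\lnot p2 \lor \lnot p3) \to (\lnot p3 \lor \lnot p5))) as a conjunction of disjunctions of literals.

(p3 \land p1) \to ((\lnot p3 \lor p5) \to ((\lnot p2 \lor \lnot p3) \to (\lnot p3 \lor \lnot p5)))
≡ \lnot (p3 \land p1) \lor ((\lnot p3 \lor p5) \to ((\lnot p2 \lor \lnot p3) \to (\lnot p3 \lor \lnot p5)))   — eliminate \to
≡ \lnot (p3 \land p1) \lor \lnot (\lnot p3 \lor p5) \lor ((\lnot p2 \lor \lnot p3) \to (\lnot p3 \lor \lnot p5))   — eliminate \to
≡ \lnot (p3 \land p1) \lor \lnot (\lnot p3 \lor p5) \lor \lnot (\lnot p2 \lor \lnot p3) \lor \lnot p3 \lor \lnot p5   — eliminate \to
≡ \lnot p3 \lor \lnot p1 \lor \lnot (\lnot p3 \lor p5) \lor \lnot (\lnot p2 \lor \lnot p3) \lor \lnot p3 \lor \lnot p5   — De Morgan
≡ \lnot p3 \lor \lnot p1 \lor (\lnot \lnot p3 \land \lnot p5) \lor \lnot (\lnot p2 \lor \lnot p3) \lor \lnot p3 \lor \lnot p5   — De Morgan
≡ \lnot p3 \lor \lnot p1 \lor (p3 \land \lnot p5) \lor \lnot (\lnot p2 \lor \lnot p3) \lor \lnot p3 \lor \lnot p5   — double negation
≡ \lnot p3 \lor \lnot p1 \lor (p3 \land \lnot p5) \lor (\lnot \lnot p2 \land \lnot \lnot p3) \lor \lnot p3 \lor \lnot p5   — De Morgan
≡ \lnot p3 \lor \lnot p1 \lor (p3 \land \lnot p5) \lor (p2 \land \lnot \lnot p3) \lor \lnot p3 \lor \lnot p5   — double negation
≡ \lnot p3 \lor \lnot p1 \lor (p3 \land \lnot p5) \lor (p2 \land p3) \lor \lnot p3 \lor \lnot p5   — double negation
≡ (\lnot p3 \lor \lnot p1 \lor p3 \lor p2 \lor \lnot p3 \lor \lnot p5) \land (\lnot p3 \lor \lnot p1 \lor p3 \lor p3 \lor \lnot p3 \lor \lnot p5) \land (\lnot p3 \lor \lnot p1 \lor \lnot p5 \lor p2 \lor \lnot p3 \lor \lnot p5) \land (\lnot p3 \lor \lnot p1 \lor \lnot p5 \lor p3 \lor \lnot p3 \lor \lnot p5)   — distribute \lor over \land
≡ \lnot p3 \lor \lnot p1 \lor \lnot p5 \lor p2   — simplify

\lnot p3 \lor \lnot p1 \lor \lnot p5 \lor p2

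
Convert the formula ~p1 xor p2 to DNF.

~p1 xor p2
≡ (~p1 & ~p2) | (~~p1 & p2)   [expand xor]
≡ (~p1 & ~p2) | (p1 & p2)   [double negation]

(~p1 & ~p2) | (p1 & p2)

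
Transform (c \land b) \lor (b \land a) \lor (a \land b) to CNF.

(c \lor a) \land b

(c \land b) \lor (b \land a) \lor (a \land b)
⇔ (c \lor b \lor a) \land (c \lor b \lor b) \land (c \lor a \lor a) \land (c \lor a \lor b) \land (b \lor b \lor a) \land (b \lor b \lor b) \land (b \lor a \lor a) \land (b \lor a \lor b)   — distribute \lor over \land
⇔ (c \lor a) \land b   — simplify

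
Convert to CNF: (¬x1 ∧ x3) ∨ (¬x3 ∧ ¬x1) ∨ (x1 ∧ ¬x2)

(¬x1 ∧ x3) ∨ (¬x3 ∧ ¬x1) ∨ (x1 ∧ ¬x2)
≡ (¬x1 ∨ ¬x3 ∨ x1) ∧ (¬x1 ∨ ¬x3 ∨ ¬x2) ∧ (¬x1 ∨ ¬x1 ∨ x1) ∧ (¬x1 ∨ ¬x1 ∨ ¬x2) ∧ (x3 ∨ ¬x3 ∨ x1) ∧ (x3 ∨ ¬x3 ∨ ¬x2) ∧ (x3 ∨ ¬x1 ∨ x1) ∧ (x3 ∨ ¬x1 ∨ ¬x2)
≡ ¬x1 ∨ ¬x2

¬x1 ∨ ¬x2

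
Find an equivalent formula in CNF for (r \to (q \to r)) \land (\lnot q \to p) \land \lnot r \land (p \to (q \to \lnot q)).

(q \lor p) \land \lnot r \land (\lnot p \lor \lnot q)

(r \to (q \to r)) \land (\lnot q \to p) \land \lnot r \land (p \to (q \to \lnot q))
≡ (\lnot r \lor (q \to r)) \land (\lnot q \to p) \land \lnot r \land (p \to (q \to \lnot q))
≡ (\lnot r \lor \lnot q \lor r) \land (\lnot q \to p) \land \lnot r \land (p \to (q \to \lnot q))
≡ (\lnot r \lor \lnot q \lor r) \land (\lnot \lnot q \lor p) \land \lnot r \land (p \to (q \to \lnot q))
≡ (\lnot r \lor \lnot q \lor r) \land (\lnot \lnot q \lor p) \land \lnot r \land (\lnot p \lor (q \to \lnot q))
≡ (\lnot r \lor \lnot q \lor r) \land (\lnot \lnot q \lor p) \land \lnot r \land (\lnot p \lor \lnot q \lor \lnot q)
≡ (\lnot r \lor \lnot q \lor r) \land (q \lor p) \land \lnot r \land (\lnot p \lor \lnot q \lor \lnot q)
≡ (q \lor p) \land \lnot r \land (\lnot p \lor \lnot q)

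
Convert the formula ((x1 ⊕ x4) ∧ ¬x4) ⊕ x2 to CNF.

(x1 ∨ x4 ∨ x2) ∧ (¬x4 ∨ x2) ∧ (¬x1 ∨ x4 ∨ ¬x2)

((x1 ⊕ x4) ∧ ¬x4) ⊕ x2
≡ (((x1 ⊕ x4) ∧ ¬x4) ∨ x2) ∧ ¬((x1 ⊕ x4) ∧ ¬x4 ∧ x2)   [expand ⊕]
≡ (((x1 ∨ x4) ∧ ¬(x1 ∧ x4) ∧ ¬x4) ∨ x2) ∧ ¬((x1 ⊕ x4) ∧ ¬x4 ∧ x2)   [expand ⊕]
≡ (((x1 ∨ x4) ∧ ¬(x1 ∧ x4) ∧ ¬x4) ∨ x2) ∧ ¬((x1 ∨ x4) ∧ ¬(x1 ∧ x4) ∧ ¬x4 ∧ x2)   [expand ⊕]
≡ (((x1 ∨ x4) ∧ (¬x1 ∨ ¬x4) ∧ ¬x4) ∨ x2) ∧ ¬((x1 ∨ x4) ∧ ¬(x1 ∧ x4) ∧ ¬x4 ∧ x2)   [De Morgan]
≡ (((x1 ∨ x4) ∧ (¬x1 ∨ ¬x4) ∧ ¬x4) ∨ x2) ∧ (¬(x1 ∨ x4) ∨ ¬¬(x1 ∧ x4) ∨ ¬¬x4 ∨ ¬x2)   [De Morgan]
≡ (((x1 ∨ x4) ∧ (¬x1 ∨ ¬x4) ∧ ¬x4) ∨ x2) ∧ ((¬x1 ∧ ¬x4) ∨ ¬¬(x1 ∧ x4) ∨ ¬¬x4 ∨ ¬x2)   [De Morgan]
≡ (((x1 ∨ x4) ∧ (¬x1 ∨ ¬x4) ∧ ¬x4) ∨ x2) ∧ ((¬x1 ∧ ¬x4) ∨ (x1 ∧ x4) ∨ ¬¬x4 ∨ ¬x2)   [double negation]
≡ (((x1 ∨ x4) ∧ (¬x1 ∨ ¬x4) ∧ ¬x4) ∨ x2) ∧ ((¬x1 ∧ ¬x4) ∨ (x1 ∧ x4) ∨ x4 ∨ ¬x2)   [double negation]
≡ (x1 ∨ x4 ∨ x2) ∧ (¬x1 ∨ ¬x4 ∨ x2) ∧ (¬x4 ∨ x2) ∧ (¬x1 ∨ x1 ∨ x4 ∨ ¬x2) ∧ (¬x1 ∨ x4 ∨ x4 ∨ ¬x2) ∧ (¬x4 ∨ x1 ∨ x4 ∨ ¬x2) ∧ (¬x4 ∨ x4 ∨ x4 ∨ ¬x2)   [distribute ∨ over ∧]
≡ (x1 ∨ x4 ∨ x2) ∧ (¬x4 ∨ x2) ∧ (¬x1 ∨ x4 ∨ ¬x2)   [simplify]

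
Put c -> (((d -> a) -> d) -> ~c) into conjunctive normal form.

~c | ~d

c -> (((d -> a) -> d) -> ~c)
= ~c | (((d -> a) -> d) -> ~c)   [eliminate ->]
= ~c | ~((d -> a) -> d) | ~c   [eliminate ->]
= ~c | ~(~(d -> a) | d) | ~c   [eliminate ->]
= ~c | ~(~(~d | a) | d) | ~c   [eliminate ->]
= ~c | (~~(~d | a) & ~d) | ~c   [De Morgan]
= ~c | ((~d | a) & ~d) | ~c   [double negation]
= (~c | ~d | a | ~c) & (~c | ~d | ~c)   [distribute | over &]
= ~c | ~d   [simplify]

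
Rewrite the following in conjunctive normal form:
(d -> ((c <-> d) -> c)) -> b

(d | b) & (~d | c | b) & (~c | b)

(d -> ((c <-> d) -> c)) -> b
≡ ~(d -> ((c <-> d) -> c)) | b   [eliminate ->]
≡ ~(~d | ((c <-> d) -> c)) | b   [eliminate ->]
≡ ~(~d | ~(c <-> d) | c) | b   [eliminate ->]
≡ ~(~d | ~((c -> d) & (d -> c)) | c) | b   [eliminate <->]
≡ ~(~d | ~((~c | d) & (d -> c)) | c) | b   [eliminate ->]
≡ ~(~d | ~((~c | d) & (~d | c)) | c) | b   [eliminate ->]
≡ (~~d & ~~((~c | d) & (~d | c)) & ~c) | b   [De Morgan]
≡ (d & ~~((~c | d) & (~d | c)) & ~c) | b   [double negation]
≡ (d & (~c | d) & (~d | c) & ~c) | b   [double negation]
≡ (d | b) & (~c | d | b) & (~d | c | b) & (~c | b)   [distribute | over &]
≡ (d | b) & (~d | c | b) & (~c | b)   [simplify]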